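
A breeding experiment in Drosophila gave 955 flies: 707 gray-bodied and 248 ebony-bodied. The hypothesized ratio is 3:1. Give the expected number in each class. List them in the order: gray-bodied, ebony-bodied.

Expected counts for N = 955 under a 3:1 ratio (total parts = 4):
  gray-bodied: 955 × 3/4 = 716.25
  ebony-bodied: 955 × 1/4 = 238.75

716.25, 238.75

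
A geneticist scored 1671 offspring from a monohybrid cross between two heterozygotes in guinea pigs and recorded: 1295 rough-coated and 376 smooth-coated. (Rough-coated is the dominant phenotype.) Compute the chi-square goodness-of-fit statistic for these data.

5.563

For a monohybrid cross between heterozygotes with complete dominance, the expected phenotypic ratio is 3:1.
The 3:1 ratio has 4 parts, so with N = 1671 the expected counts are:
  rough-coated: 1671 × 3/4 = 1253.25
  smooth-coated: 1671 × 1/4 = 417.75
χ² = Σ (O − E)² / E
  rough-coated: (1295 − 1253.25)² / 1253.25 = 1.3908
  smooth-coated: (376 − 417.75)² / 417.75 = 4.1725
χ² = 1.3908 + 4.1725 = 5.5633 ≈ 5.563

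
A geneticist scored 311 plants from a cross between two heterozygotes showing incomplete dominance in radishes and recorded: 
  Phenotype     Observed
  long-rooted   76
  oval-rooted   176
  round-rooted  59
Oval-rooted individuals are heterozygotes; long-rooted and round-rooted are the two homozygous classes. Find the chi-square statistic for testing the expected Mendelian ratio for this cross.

7.264

With incomplete dominance, a heterozygote × heterozygote cross gives a 1:2:1 phenotypic ratio.
Under the 1:2:1 hypothesis (Σ ratio = 4, N = 311):
  long-rooted: 311 × 1/4 = 77.75
  oval-rooted: 311 × 2/4 = 155.5
  round-rooted: 311 × 1/4 = 77.75
χ² = Σ (O − E)² / E
  long-rooted: (76 − 77.75)² / 77.75 = 0.0394
  oval-rooted: (176 − 155.5)² / 155.5 = 2.7026
  round-rooted: (59 − 77.75)² / 77.75 = 4.5217
χ² = 0.0394 + 2.7026 + 4.5217 = 7.2637 ≈ 7.264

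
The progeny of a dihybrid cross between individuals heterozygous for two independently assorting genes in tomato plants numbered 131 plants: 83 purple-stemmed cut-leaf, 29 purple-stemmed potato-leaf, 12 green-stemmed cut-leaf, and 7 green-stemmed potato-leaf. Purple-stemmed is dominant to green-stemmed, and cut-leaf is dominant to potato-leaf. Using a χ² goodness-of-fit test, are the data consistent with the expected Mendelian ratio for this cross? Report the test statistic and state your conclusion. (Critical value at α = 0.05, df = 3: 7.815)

8.576; not consistent

A dihybrid F₂ with independent assortment and complete dominance at both loci gives a 9:3:3:1 phenotypic ratio.
Total ratio parts = 16. Expected numbers out of 131:
  purple-stemmed cut-leaf: 131 × 9/16 = 73.6875
  purple-stemmed potato-leaf: 131 × 3/16 = 24.5625
  green-stemmed cut-leaf: 131 × 3/16 = 24.5625
  green-stemmed potato-leaf: 131 × 1/16 = 8.1875
χ² = Σ (O − E)² / E
  purple-stemmed cut-leaf: (83 − 73.6875)² / 73.6875 = 1.1769
  purple-stemmed potato-leaf: (29 − 24.5625)² / 24.5625 = 0.8017
  green-stemmed cut-leaf: (12 − 24.5625)² / 24.5625 = 6.4251
  green-stemmed potato-leaf: (7 − 8.1875)² / 8.1875 = 0.1722
χ² = 1.1769 + 0.8017 + 6.4251 + 0.1722 = 8.5759 ≈ 8.576
Degrees of freedom = 4 − 1 = 3; critical value at α = 0.05 is 7.815.
Since 8.576 > 7.815, we reject the null hypothesis — the data do not fit the 9:3:3:1 ratio.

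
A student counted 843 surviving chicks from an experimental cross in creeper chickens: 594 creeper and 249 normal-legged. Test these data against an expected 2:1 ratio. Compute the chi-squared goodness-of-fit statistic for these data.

Under the 2:1 hypothesis (Σ ratio = 3, N = 843):
  creeper: 843 × 2/3 = 562
  normal-legged: 843 × 1/3 = 281
χ² = Σ (O − E)² / E
  creeper: (594 − 562)² / 562 = 1.8221
  normal-legged: (249 − 281)² / 281 = 3.6441
χ² = 1.8221 + 3.6441 = 5.4662 ≈ 5.466

5.466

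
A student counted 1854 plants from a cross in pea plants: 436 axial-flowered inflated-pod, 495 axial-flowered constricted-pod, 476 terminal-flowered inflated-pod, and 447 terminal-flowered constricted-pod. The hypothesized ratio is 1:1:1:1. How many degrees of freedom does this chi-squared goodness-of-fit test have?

3

A goodness-of-fit test with 4 phenotype classes has df = 4 − 1 = 3.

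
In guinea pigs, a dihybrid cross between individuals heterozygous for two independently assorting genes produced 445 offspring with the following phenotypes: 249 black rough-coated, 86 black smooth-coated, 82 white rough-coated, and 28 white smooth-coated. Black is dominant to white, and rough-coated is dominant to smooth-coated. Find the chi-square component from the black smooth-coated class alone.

A dihybrid F₂ with independent assortment and complete dominance at both loci gives a 9:3:3:1 phenotypic ratio.
Total ratio parts = 16. Expected numbers out of 445:
  black rough-coated: 445 × 9/16 = 250.3125
  black smooth-coated: 445 × 3/16 = 83.4375
  white rough-coated: 445 × 3/16 = 83.4375
  white smooth-coated: 445 × 1/16 = 27.8125
Contribution of black smooth-coated: (86 − 83.4375)² / 83.4375 = 0.0787

0.079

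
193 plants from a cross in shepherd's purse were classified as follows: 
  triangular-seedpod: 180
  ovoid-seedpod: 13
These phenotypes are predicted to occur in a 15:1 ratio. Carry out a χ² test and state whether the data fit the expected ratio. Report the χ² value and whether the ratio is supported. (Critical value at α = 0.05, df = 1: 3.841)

0.078; consistent

Total ratio parts = 16. Expected numbers out of 193:
  triangular-seedpod: 193 × 15/16 = 180.9375
  ovoid-seedpod: 193 × 1/16 = 12.0625
χ² = Σ (O − E)² / E
  triangular-seedpod: (180 − 180.9375)² / 180.9375 = 0.0049
  ovoid-seedpod: (13 − 12.0625)² / 12.0625 = 0.0729
χ² = 0.0049 + 0.0729 = 0.0778 ≈ 0.078
Degrees of freedom = 2 − 1 = 1; critical value at α = 0.05 is 3.841.
Since 0.078 < 3.841, we fail to reject the null hypothesis — the data are consistent with the 15:1 ratio.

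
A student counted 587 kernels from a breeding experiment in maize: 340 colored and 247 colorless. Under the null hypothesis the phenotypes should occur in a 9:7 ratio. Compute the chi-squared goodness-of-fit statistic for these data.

0.667

Under the 9:7 hypothesis (Σ ratio = 16, N = 587):
  colored: 587 × 9/16 = 330.1875
  colorless: 587 × 7/16 = 256.8125
χ² = Σ (O − E)² / E
  colored: (340 − 330.1875)² / 330.1875 = 0.2916
  colorless: (247 − 256.8125)² / 256.8125 = 0.3749
χ² = 0.2916 + 0.3749 = 0.6665 ≈ 0.667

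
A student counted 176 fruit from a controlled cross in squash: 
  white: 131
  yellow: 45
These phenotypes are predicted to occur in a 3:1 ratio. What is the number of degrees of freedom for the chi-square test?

1

A goodness-of-fit test with 2 phenotype classes has df = 2 − 1 = 1.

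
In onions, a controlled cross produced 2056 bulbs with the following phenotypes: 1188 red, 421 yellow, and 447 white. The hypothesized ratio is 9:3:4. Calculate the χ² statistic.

The 9:3:4 ratio has 16 parts, so with N = 2056 the expected counts are:
  red: 2056 × 9/16 = 1156.5
  yellow: 2056 × 3/16 = 385.5
  white: 2056 × 4/16 = 514
χ² = Σ (O − E)² / E
  red: (1188 − 1156.5)² / 1156.5 = 0.8580
  yellow: (421 − 385.5)² / 385.5 = 3.2691
  white: (447 − 514)² / 514 = 8.7335
χ² = 0.8580 + 3.2691 + 8.7335 = 12.8606 ≈ 12.861

12.861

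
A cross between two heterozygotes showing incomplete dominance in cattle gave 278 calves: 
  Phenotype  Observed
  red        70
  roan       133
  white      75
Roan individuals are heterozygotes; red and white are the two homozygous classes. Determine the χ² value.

0.698

With incomplete dominance, a heterozygote × heterozygote cross gives a 1:2:1 phenotypic ratio.
Under the 1:2:1 hypothesis (Σ ratio = 4, N = 278):
  red: 278 × 1/4 = 69.5
  roan: 278 × 2/4 = 139
  white: 278 × 1/4 = 69.5
χ² = Σ (O − E)² / E
  red: (70 − 69.5)² / 69.5 = 0.0036
  roan: (133 − 139)² / 139 = 0.2590
  white: (75 − 69.5)² / 69.5 = 0.4353
χ² = 0.0036 + 0.2590 + 0.4353 = 0.6979 ≈ 0.698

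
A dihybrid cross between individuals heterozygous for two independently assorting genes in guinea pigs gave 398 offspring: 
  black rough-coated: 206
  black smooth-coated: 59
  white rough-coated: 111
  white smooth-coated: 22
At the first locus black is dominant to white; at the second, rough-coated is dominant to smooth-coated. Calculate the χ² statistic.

22.762

A dihybrid F₂ with independent assortment and complete dominance at both loci gives a 9:3:3:1 phenotypic ratio.
Under the 9:3:3:1 hypothesis (Σ ratio = 16, N = 398):
  black rough-coated: 398 × 9/16 = 223.875
  black smooth-coated: 398 × 3/16 = 74.625
  white rough-coated: 398 × 3/16 = 74.625
  white smooth-coated: 398 × 1/16 = 24.875
χ² = Σ (O − E)² / E
  black rough-coated: (206 − 223.875)² / 223.875 = 1.4272
  black smooth-coated: (59 − 74.625)² / 74.625 = 3.2716
  white rough-coated: (111 − 74.625)² / 74.625 = 17.7305
  white smooth-coated: (22 − 24.875)² / 24.875 = 0.3323
χ² = 1.4272 + 3.2716 + 17.7305 + 0.3323 = 22.7616 ≈ 22.762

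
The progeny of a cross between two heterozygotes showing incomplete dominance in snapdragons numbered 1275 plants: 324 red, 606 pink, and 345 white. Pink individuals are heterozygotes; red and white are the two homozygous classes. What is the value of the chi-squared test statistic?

3.805

With incomplete dominance, a heterozygote × heterozygote cross gives a 1:2:1 phenotypic ratio.
The 1:2:1 ratio has 4 parts, so with N = 1275 the expected counts are:
  red: 1275 × 1/4 = 318.75
  pink: 1275 × 2/4 = 637.5
  white: 1275 × 1/4 = 318.75
χ² = Σ (O − E)² / E
  red: (324 − 318.75)² / 318.75 = 0.0865
  pink: (606 − 637.5)² / 637.5 = 1.5565
  white: (345 − 318.75)² / 318.75 = 2.1618
χ² = 0.0865 + 1.5565 + 2.1618 = 3.8048 ≈ 3.805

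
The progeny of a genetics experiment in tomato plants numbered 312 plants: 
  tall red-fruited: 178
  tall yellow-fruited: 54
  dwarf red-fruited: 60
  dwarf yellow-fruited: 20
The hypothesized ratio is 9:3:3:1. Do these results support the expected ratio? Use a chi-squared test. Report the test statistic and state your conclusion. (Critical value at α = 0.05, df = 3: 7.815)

0.433; consistent

The 9:3:3:1 ratio has 16 parts, so with N = 312 the expected counts are:
  tall red-fruited: 312 × 9/16 = 175.5
  tall yellow-fruited: 312 × 3/16 = 58.5
  dwarf red-fruited: 312 × 3/16 = 58.5
  dwarf yellow-fruited: 312 × 1/16 = 19.5
χ² = Σ (O − E)² / E
  tall red-fruited: (178 − 175.5)² / 175.5 = 0.0356
  tall yellow-fruited: (54 − 58.5)² / 58.5 = 0.3462
  dwarf red-fruited: (60 − 58.5)² / 58.5 = 0.0385
  dwarf yellow-fruited: (20 − 19.5)² / 19.5 = 0.0128
χ² = 0.0356 + 0.3462 + 0.0385 + 0.0128 = 0.4331 ≈ 0.433
Degrees of freedom = 4 − 1 = 3; critical value at α = 0.05 is 7.815.
Since 0.433 < 7.815, we fail to reject the null hypothesis — the data are consistent with the 9:3:3:1 ratio.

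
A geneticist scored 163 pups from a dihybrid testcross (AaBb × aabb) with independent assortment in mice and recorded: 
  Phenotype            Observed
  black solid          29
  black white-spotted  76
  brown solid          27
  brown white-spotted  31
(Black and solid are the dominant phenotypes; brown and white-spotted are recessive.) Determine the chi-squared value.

40.853

A dihybrid testcross with independent assortment gives a 1:1:1:1 ratio.
Expected counts for N = 163 under a 1:1:1:1 ratio (total parts = 4):
  black solid: 163 × 1/4 = 40.75
  black white-spotted: 163 × 1/4 = 40.75
  brown solid: 163 × 1/4 = 40.75
  brown white-spotted: 163 × 1/4 = 40.75
χ² = Σ (O − E)² / E
  black solid: (29 − 40.75)² / 40.75 = 3.3880
  black white-spotted: (76 − 40.75)² / 40.75 = 30.4923
  brown solid: (27 − 40.75)² / 40.75 = 4.6396
  brown white-spotted: (31 − 40.75)² / 40.75 = 2.3328
χ² = 3.3880 + 30.4923 + 4.6396 + 2.3328 = 40.8527 ≈ 40.853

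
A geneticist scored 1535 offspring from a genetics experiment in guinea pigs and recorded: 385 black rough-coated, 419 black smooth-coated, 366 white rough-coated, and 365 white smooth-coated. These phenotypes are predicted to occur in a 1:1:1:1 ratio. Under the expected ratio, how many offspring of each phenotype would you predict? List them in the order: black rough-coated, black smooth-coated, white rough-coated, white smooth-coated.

383.75, 383.75, 383.75, 383.75

Total ratio parts = 4. Expected numbers out of 1535:
  black rough-coated: 1535 × 1/4 = 383.75
  black smooth-coated: 1535 × 1/4 = 383.75
  white rough-coated: 1535 × 1/4 = 383.75
  white smooth-coated: 1535 × 1/4 = 383.75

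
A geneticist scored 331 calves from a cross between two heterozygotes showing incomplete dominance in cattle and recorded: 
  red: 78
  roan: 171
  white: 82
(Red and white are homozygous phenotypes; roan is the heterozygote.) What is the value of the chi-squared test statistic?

With incomplete dominance, a heterozygote × heterozygote cross gives a 1:2:1 phenotypic ratio.
Under the 1:2:1 hypothesis (Σ ratio = 4, N = 331):
  red: 331 × 1/4 = 82.75
  roan: 331 × 2/4 = 165.5
  white: 331 × 1/4 = 82.75
χ² = Σ (O − E)² / E
  red: (78 − 82.75)² / 82.75 = 0.2727
  roan: (171 − 165.5)² / 165.5 = 0.1828
  white: (82 − 82.75)² / 82.75 = 0.0068
χ² = 0.2727 + 0.1828 + 0.0068 = 0.4623 ≈ 0.462

0.462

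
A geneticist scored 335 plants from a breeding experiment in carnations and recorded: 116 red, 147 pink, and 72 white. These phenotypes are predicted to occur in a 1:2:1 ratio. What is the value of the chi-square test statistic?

Under the 1:2:1 hypothesis (Σ ratio = 4, N = 335):
  red: 335 × 1/4 = 83.75
  pink: 335 × 2/4 = 167.5
  white: 335 × 1/4 = 83.75
χ² = Σ (O − E)² / E
  red: (116 − 83.75)² / 83.75 = 12.4187
  pink: (147 − 167.5)² / 167.5 = 2.5090
  white: (72 − 83.75)² / 83.75 = 1.6485
χ² = 12.4187 + 2.5090 + 1.6485 = 16.5762 ≈ 16.576

16.576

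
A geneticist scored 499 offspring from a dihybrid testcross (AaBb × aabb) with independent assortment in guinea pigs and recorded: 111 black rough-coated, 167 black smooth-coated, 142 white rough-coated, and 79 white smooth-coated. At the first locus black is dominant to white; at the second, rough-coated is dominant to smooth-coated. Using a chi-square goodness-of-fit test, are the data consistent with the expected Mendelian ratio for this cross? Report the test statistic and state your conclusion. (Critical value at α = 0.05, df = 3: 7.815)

34.988; not consistent

A dihybrid testcross with independent assortment gives a 1:1:1:1 ratio.
Under the 1:1:1:1 hypothesis (Σ ratio = 4, N = 499):
  black rough-coated: 499 × 1/4 = 124.75
  black smooth-coated: 499 × 1/4 = 124.75
  white rough-coated: 499 × 1/4 = 124.75
  white smooth-coated: 499 × 1/4 = 124.75
χ² = Σ (O − E)² / E
  black rough-coated: (111 − 124.75)² / 124.75 = 1.5155
  black smooth-coated: (167 − 124.75)² / 124.75 = 14.3091
  white rough-coated: (142 − 124.75)² / 124.75 = 2.3853
  white smooth-coated: (79 − 124.75)² / 124.75 = 16.7781
χ² = 1.5155 + 14.3091 + 2.3853 + 16.7781 = 34.988
Degrees of freedom = 4 − 1 = 3; critical value at α = 0.05 is 7.815.
Since 34.988 > 7.815, we reject the null hypothesis — the data do not fit the 1:1:1:1 ratio.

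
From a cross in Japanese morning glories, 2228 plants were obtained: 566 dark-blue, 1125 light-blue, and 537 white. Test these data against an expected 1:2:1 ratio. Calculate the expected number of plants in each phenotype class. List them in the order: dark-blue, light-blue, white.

Total ratio parts = 4. Expected numbers out of 2228:
  dark-blue: 2228 × 1/4 = 557
  light-blue: 2228 × 2/4 = 1114
  white: 2228 × 1/4 = 557

557, 1114, 557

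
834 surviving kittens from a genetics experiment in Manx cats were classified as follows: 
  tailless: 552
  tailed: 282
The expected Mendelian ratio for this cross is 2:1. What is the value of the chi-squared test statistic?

0.086

Under the 2:1 hypothesis (Σ ratio = 3, N = 834):
  tailless: 834 × 2/3 = 556
  tailed: 834 × 1/3 = 278
χ² = Σ (O − E)² / E
  tailless: (552 − 556)² / 556 = 0.0288
  tailed: (282 − 278)² / 278 = 0.0576
χ² = 0.0288 + 0.0576 = 0.0864 ≈ 0.086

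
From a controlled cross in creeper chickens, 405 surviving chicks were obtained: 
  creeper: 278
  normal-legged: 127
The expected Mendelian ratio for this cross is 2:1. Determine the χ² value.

0.711

Total ratio parts = 3. Expected numbers out of 405:
  creeper: 405 × 2/3 = 270
  normal-legged: 405 × 1/3 = 135
χ² = Σ (O − E)² / E
  creeper: (278 − 270)² / 270 = 0.2370
  normal-legged: (127 − 135)² / 135 = 0.4741
χ² = 0.2370 + 0.4741 = 0.7111 ≈ 0.711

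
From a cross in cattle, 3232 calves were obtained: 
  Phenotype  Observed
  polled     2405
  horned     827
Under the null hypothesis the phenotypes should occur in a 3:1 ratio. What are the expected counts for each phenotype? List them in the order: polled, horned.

2424, 808

The 3:1 ratio has 4 parts, so with N = 3232 the expected counts are:
  polled: 3232 × 3/4 = 2424
  horned: 3232 × 1/4 = 808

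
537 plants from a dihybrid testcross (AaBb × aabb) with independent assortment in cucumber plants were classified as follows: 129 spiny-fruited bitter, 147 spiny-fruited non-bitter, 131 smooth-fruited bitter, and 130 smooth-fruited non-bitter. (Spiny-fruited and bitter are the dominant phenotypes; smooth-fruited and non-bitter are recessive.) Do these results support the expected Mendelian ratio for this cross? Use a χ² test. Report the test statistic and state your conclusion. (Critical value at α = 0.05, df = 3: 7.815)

A dihybrid testcross with independent assortment gives a 1:1:1:1 ratio.
Under the 1:1:1:1 hypothesis (Σ ratio = 4, N = 537):
  spiny-fruited bitter: 537 × 1/4 = 134.25
  spiny-fruited non-bitter: 537 × 1/4 = 134.25
  smooth-fruited bitter: 537 × 1/4 = 134.25
  smooth-fruited non-bitter: 537 × 1/4 = 134.25
χ² = Σ (O − E)² / E
  spiny-fruited bitter: (129 − 134.25)² / 134.25 = 0.2053
  spiny-fruited non-bitter: (147 − 134.25)² / 134.25 = 1.2109
  smooth-fruited bitter: (131 − 134.25)² / 134.25 = 0.0787
  smooth-fruited non-bitter: (130 − 134.25)² / 134.25 = 0.1345
χ² = 0.2053 + 1.2109 + 0.0787 + 0.1345 = 1.6294 ≈ 1.629
Degrees of freedom = 4 − 1 = 3; critical value at α = 0.05 is 7.815.
Since 1.629 < 7.815, we fail to reject the null hypothesis — the data are consistent with the 1:1:1:1 ratio.

1.629; consistent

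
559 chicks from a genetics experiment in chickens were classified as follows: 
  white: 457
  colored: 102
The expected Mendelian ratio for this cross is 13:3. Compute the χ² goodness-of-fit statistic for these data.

0.093

Total ratio parts = 16. Expected numbers out of 559:
  white: 559 × 13/16 = 454.1875
  colored: 559 × 3/16 = 104.8125
χ² = Σ (O − E)² / E
  white: (457 − 454.1875)² / 454.1875 = 0.0174
  colored: (102 − 104.8125)² / 104.8125 = 0.0755
χ² = 0.0174 + 0.0755 = 0.0929 ≈ 0.093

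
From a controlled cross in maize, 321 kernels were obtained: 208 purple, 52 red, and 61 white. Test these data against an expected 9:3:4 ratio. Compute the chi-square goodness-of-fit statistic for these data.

Total ratio parts = 16. Expected numbers out of 321:
  purple: 321 × 9/16 = 180.5625
  red: 321 × 3/16 = 60.1875
  white: 321 × 4/16 = 80.25
χ² = Σ (O − E)² / E
  purple: (208 − 180.5625)² / 180.5625 = 4.1693
  red: (52 − 60.1875)² / 60.1875 = 1.1138
  white: (61 − 80.25)² / 80.25 = 4.6176
χ² = 4.1693 + 1.1138 + 4.6176 = 9.9007 ≈ 9.901

9.901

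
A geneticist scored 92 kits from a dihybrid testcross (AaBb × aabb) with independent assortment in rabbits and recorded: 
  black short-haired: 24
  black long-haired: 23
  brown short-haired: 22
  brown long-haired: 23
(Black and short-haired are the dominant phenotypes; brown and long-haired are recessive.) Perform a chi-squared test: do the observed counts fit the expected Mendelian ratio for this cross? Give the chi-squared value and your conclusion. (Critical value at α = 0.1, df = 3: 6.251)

A dihybrid testcross with independent assortment gives a 1:1:1:1 ratio.
Total ratio parts = 4. Expected numbers out of 92:
  black short-haired: 92 × 1/4 = 23
  black long-haired: 92 × 1/4 = 23
  brown short-haired: 92 × 1/4 = 23
  brown long-haired: 92 × 1/4 = 23
χ² = Σ (O − E)² / E
  black short-haired: (24 − 23)² / 23 = 0.0435
  black long-haired: (23 − 23)² / 23 = 0.0000
  brown short-haired: (22 − 23)² / 23 = 0.0435
  brown long-haired: (23 − 23)² / 23 = 0.0000
χ² = 0.0435 + 0.0000 + 0.0435 + 0.0000 = 0.087
Degrees of freedom = 4 − 1 = 3; critical value at α = 0.1 is 6.251.
Since 0.087 < 6.251, we fail to reject the null hypothesis — the data are consistent with the 1:1:1:1 ratio.

0.087; consistent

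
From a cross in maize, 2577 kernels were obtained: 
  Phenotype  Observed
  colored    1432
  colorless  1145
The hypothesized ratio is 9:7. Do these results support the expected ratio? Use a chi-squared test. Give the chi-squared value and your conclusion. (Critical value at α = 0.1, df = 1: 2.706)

0.486; consistent

Expected counts for N = 2577 under a 9:7 ratio (total parts = 16):
  colored: 2577 × 9/16 = 1449.5625
  colorless: 2577 × 7/16 = 1127.4375
χ² = Σ (O − E)² / E
  colored: (1432 − 1449.5625)² / 1449.5625 = 0.2128
  colorless: (1145 − 1127.4375)² / 1127.4375 = 0.2736
χ² = 0.2128 + 0.2736 = 0.4864 ≈ 0.486
Degrees of freedom = 2 − 1 = 1; critical value at α = 0.1 is 2.706.
Since 0.486 < 2.706, we fail to reject the null hypothesis — the data are consistent with the 9:7 ratio.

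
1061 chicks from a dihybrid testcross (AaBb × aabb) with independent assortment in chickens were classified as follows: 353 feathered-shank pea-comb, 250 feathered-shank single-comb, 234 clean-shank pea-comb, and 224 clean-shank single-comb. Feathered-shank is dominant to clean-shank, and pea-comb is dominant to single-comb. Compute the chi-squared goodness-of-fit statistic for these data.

A dihybrid testcross with independent assortment gives a 1:1:1:1 ratio.
Under the 1:1:1:1 hypothesis (Σ ratio = 4, N = 1061):
  feathered-shank pea-comb: 1061 × 1/4 = 265.25
  feathered-shank single-comb: 1061 × 1/4 = 265.25
  clean-shank pea-comb: 1061 × 1/4 = 265.25
  clean-shank single-comb: 1061 × 1/4 = 265.25
χ² = Σ (O − E)² / E
  feathered-shank pea-comb: (353 − 265.25)² / 265.25 = 29.0295
  feathered-shank single-comb: (250 − 265.25)² / 265.25 = 0.8768
  clean-shank pea-comb: (234 − 265.25)² / 265.25 = 3.6817
  clean-shank single-comb: (224 − 265.25)² / 265.25 = 6.4149
χ² = 29.0295 + 0.8768 + 3.6817 + 6.4149 = 40.0029 ≈ 40.003

40.003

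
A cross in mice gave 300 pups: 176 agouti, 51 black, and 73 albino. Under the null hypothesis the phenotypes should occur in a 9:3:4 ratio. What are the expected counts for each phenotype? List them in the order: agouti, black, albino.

168.75, 56.25, 75

Under the 9:3:4 hypothesis (Σ ratio = 16, N = 300):
  agouti: 300 × 9/16 = 168.75
  black: 300 × 3/16 = 56.25
  albino: 300 × 4/16 = 75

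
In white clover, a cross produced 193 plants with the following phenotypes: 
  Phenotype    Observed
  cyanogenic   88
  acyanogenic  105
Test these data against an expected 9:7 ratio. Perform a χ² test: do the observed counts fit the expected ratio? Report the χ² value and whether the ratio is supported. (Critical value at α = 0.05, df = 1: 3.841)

Total ratio parts = 16. Expected numbers out of 193:
  cyanogenic: 193 × 9/16 = 108.5625
  acyanogenic: 193 × 7/16 = 84.4375
χ² = Σ (O − E)² / E
  cyanogenic: (88 − 108.5625)² / 108.5625 = 3.8947
  acyanogenic: (105 − 84.4375)² / 84.4375 = 5.0074
χ² = 3.8947 + 5.0074 = 8.9021 ≈ 8.902
Degrees of freedom = 2 − 1 = 1; critical value at α = 0.05 is 3.841.
Since 8.902 > 3.841, we reject the null hypothesis — the data do not fit the 9:7 ratio.

8.902; not consistent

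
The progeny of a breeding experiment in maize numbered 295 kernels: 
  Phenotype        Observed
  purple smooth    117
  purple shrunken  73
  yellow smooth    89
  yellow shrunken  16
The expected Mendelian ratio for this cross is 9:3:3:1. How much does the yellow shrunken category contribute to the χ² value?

Expected counts for N = 295 under a 9:3:3:1 ratio (total parts = 16):
  purple smooth: 295 × 9/16 = 165.9375
  purple shrunken: 295 × 3/16 = 55.3125
  yellow smooth: 295 × 3/16 = 55.3125
  yellow shrunken: 295 × 1/16 = 18.4375
Contribution of yellow shrunken: (16 − 18.4375)² / 18.4375 = 0.3222

0.322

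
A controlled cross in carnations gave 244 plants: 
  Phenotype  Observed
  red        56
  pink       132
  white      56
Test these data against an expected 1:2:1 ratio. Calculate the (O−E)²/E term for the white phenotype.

Total ratio parts = 4. Expected numbers out of 244:
  red: 244 × 1/4 = 61
  pink: 244 × 2/4 = 122
  white: 244 × 1/4 = 61
Contribution of white: (56 − 61)² / 61 = 0.4098

0.410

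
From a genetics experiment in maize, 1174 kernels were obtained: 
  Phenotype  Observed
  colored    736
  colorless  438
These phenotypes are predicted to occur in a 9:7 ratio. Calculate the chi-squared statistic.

19.795

Total ratio parts = 16. Expected numbers out of 1174:
  colored: 1174 × 9/16 = 660.375
  colorless: 1174 × 7/16 = 513.625
χ² = Σ (O − E)² / E
  colored: (736 − 660.375)² / 660.375 = 8.6604
  colorless: (438 − 513.625)² / 513.625 = 11.1349
χ² = 8.6604 + 11.1349 = 19.7953 ≈ 19.795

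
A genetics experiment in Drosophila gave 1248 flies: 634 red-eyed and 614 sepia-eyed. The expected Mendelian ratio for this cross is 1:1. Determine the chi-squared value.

The 1:1 ratio has 2 parts, so with N = 1248 the expected counts are:
  red-eyed: 1248 × 1/2 = 624
  sepia-eyed: 1248 × 1/2 = 624
χ² = Σ (O − E)² / E
  red-eyed: (634 − 624)² / 624 = 0.1603
  sepia-eyed: (614 − 624)² / 624 = 0.1603
χ² = 0.1603 + 0.1603 = 0.3206 ≈ 0.321

0.321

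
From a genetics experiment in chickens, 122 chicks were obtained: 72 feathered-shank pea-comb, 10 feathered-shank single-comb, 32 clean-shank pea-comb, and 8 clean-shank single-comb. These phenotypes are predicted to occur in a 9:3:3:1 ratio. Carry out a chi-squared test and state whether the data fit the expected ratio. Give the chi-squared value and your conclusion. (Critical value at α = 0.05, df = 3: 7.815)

11.071; not consistent

The 9:3:3:1 ratio has 16 parts, so with N = 122 the expected counts are:
  feathered-shank pea-comb: 122 × 9/16 = 68.625
  feathered-shank single-comb: 122 × 3/16 = 22.875
  clean-shank pea-comb: 122 × 3/16 = 22.875
  clean-shank single-comb: 122 × 1/16 = 7.625
χ² = Σ (O − E)² / E
  feathered-shank pea-comb: (72 − 68.625)² / 68.625 = 0.1660
  feathered-shank single-comb: (10 − 22.875)² / 22.875 = 7.2466
  clean-shank pea-comb: (32 − 22.875)² / 22.875 = 3.6400
  clean-shank single-comb: (8 − 7.625)² / 7.625 = 0.0184
χ² = 0.1660 + 7.2466 + 3.6400 + 0.0184 = 11.071
Degrees of freedom = 4 − 1 = 3; critical value at α = 0.05 is 7.815.
Since 11.071 > 7.815, we reject the null hypothesis — the data do not fit the 9:3:3:1 ratio.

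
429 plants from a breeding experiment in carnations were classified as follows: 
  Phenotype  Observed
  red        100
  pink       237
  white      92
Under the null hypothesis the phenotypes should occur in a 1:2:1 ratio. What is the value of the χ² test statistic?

Expected counts for N = 429 under a 1:2:1 ratio (total parts = 4):
  red: 429 × 1/4 = 107.25
  pink: 429 × 2/4 = 214.5
  white: 429 × 1/4 = 107.25
χ² = Σ (O − E)² / E
  red: (100 − 107.25)² / 107.25 = 0.4901
  pink: (237 − 214.5)² / 214.5 = 2.3601
  white: (92 − 107.25)² / 107.25 = 2.1684
χ² = 0.4901 + 2.3601 + 2.1684 = 5.0186 ≈ 5.019

5.019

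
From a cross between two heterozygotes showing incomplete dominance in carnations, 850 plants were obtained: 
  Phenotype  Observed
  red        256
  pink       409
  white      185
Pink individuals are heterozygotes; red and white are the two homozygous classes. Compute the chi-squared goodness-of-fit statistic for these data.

With incomplete dominance, a heterozygote × heterozygote cross gives a 1:2:1 phenotypic ratio.
Under the 1:2:1 hypothesis (Σ ratio = 4, N = 850):
  red: 850 × 1/4 = 212.5
  pink: 850 × 2/4 = 425
  white: 850 × 1/4 = 212.5
χ² = Σ (O − E)² / E
  red: (256 − 212.5)² / 212.5 = 8.9047
  pink: (409 − 425)² / 425 = 0.6024
  white: (185 − 212.5)² / 212.5 = 3.5588
χ² = 8.9047 + 0.6024 + 3.5588 = 13.0659 ≈ 13.066

13.066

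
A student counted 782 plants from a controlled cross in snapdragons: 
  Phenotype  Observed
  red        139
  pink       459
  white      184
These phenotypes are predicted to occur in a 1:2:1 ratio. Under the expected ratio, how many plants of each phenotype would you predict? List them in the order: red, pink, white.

Total ratio parts = 4. Expected numbers out of 782:
  red: 782 × 1/4 = 195.5
  pink: 782 × 2/4 = 391
  white: 782 × 1/4 = 195.5

195.5, 391, 195.5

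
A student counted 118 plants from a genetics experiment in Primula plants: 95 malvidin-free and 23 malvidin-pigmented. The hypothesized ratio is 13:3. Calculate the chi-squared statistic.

0.043

Expected counts for N = 118 under a 13:3 ratio (total parts = 16):
  malvidin-free: 118 × 13/16 = 95.875
  malvidin-pigmented: 118 × 3/16 = 22.125
χ² = Σ (O − E)² / E
  malvidin-free: (95 − 95.875)² / 95.875 = 0.0080
  malvidin-pigmented: (23 − 22.125)² / 22.125 = 0.0346
χ² = 0.0080 + 0.0346 = 0.0426 ≈ 0.043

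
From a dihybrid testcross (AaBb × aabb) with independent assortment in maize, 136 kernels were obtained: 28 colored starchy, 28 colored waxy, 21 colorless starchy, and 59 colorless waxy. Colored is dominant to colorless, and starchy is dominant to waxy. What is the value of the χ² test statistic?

A dihybrid testcross with independent assortment gives a 1:1:1:1 ratio.
Total ratio parts = 4. Expected numbers out of 136:
  colored starchy: 136 × 1/4 = 34
  colored waxy: 136 × 1/4 = 34
  colorless starchy: 136 × 1/4 = 34
  colorless waxy: 136 × 1/4 = 34
χ² = Σ (O − E)² / E
  colored starchy: (28 − 34)² / 34 = 1.0588
  colored waxy: (28 − 34)² / 34 = 1.0588
  colorless starchy: (21 − 34)² / 34 = 4.9706
  colorless waxy: (59 − 34)² / 34 = 18.3824
χ² = 1.0588 + 1.0588 + 4.9706 + 18.3824 = 25.4706 ≈ 25.471

25.471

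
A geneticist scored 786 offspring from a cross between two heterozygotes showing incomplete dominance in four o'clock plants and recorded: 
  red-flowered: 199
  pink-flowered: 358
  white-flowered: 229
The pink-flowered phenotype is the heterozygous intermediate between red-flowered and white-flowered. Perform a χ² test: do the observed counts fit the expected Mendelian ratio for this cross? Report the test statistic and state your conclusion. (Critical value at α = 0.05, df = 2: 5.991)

With incomplete dominance, a heterozygote × heterozygote cross gives a 1:2:1 phenotypic ratio.
The 1:2:1 ratio has 4 parts, so with N = 786 the expected counts are:
  red-flowered: 786 × 1/4 = 196.5
  pink-flowered: 786 × 2/4 = 393
  white-flowered: 786 × 1/4 = 196.5
χ² = Σ (O − E)² / E
  red-flowered: (199 − 196.5)² / 196.5 = 0.0318
  pink-flowered: (358 − 393)² / 393 = 3.1170
  white-flowered: (229 − 196.5)² / 196.5 = 5.3753
χ² = 0.0318 + 3.1170 + 5.3753 = 8.5241 ≈ 8.524
Degrees of freedom = 3 − 1 = 2; critical value at α = 0.05 is 5.991.
Since 8.524 > 5.991, we reject the null hypothesis — the data do not fit the 1:2:1 ratio.

8.524; not consistent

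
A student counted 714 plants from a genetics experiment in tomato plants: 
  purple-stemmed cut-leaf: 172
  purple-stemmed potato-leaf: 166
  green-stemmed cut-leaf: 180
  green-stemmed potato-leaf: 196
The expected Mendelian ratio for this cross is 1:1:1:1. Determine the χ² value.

The 1:1:1:1 ratio has 4 parts, so with N = 714 the expected counts are:
  purple-stemmed cut-leaf: 714 × 1/4 = 178.5
  purple-stemmed potato-leaf: 714 × 1/4 = 178.5
  green-stemmed cut-leaf: 714 × 1/4 = 178.5
  green-stemmed potato-leaf: 714 × 1/4 = 178.5
χ² = Σ (O − E)² / E
  purple-stemmed cut-leaf: (172 − 178.5)² / 178.5 = 0.2367
  purple-stemmed potato-leaf: (166 − 178.5)² / 178.5 = 0.8754
  green-stemmed cut-leaf: (180 − 178.5)² / 178.5 = 0.0126
  green-stemmed potato-leaf: (196 − 178.5)² / 178.5 = 1.7157
χ² = 0.2367 + 0.8754 + 0.0126 + 1.7157 = 2.8404 ≈ 2.840

2.840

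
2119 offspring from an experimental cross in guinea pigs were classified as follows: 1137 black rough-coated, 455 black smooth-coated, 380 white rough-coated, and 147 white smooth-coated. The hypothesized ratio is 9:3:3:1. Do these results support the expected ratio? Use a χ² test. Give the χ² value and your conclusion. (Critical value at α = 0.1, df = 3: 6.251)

13.264; not consistent

Total ratio parts = 16. Expected numbers out of 2119:
  black rough-coated: 2119 × 9/16 = 1191.9375
  black smooth-coated: 2119 × 3/16 = 397.3125
  white rough-coated: 2119 × 3/16 = 397.3125
  white smooth-coated: 2119 × 1/16 = 132.4375
χ² = Σ (O − E)² / E
  black rough-coated: (1137 − 1191.9375)² / 1191.9375 = 2.5321
  black smooth-coated: (455 − 397.3125)² / 397.3125 = 8.3759
  white rough-coated: (380 − 397.3125)² / 397.3125 = 0.7544
  white smooth-coated: (147 − 132.4375)² / 132.4375 = 1.6013
χ² = 2.5321 + 8.3759 + 0.7544 + 1.6013 = 13.2637 ≈ 13.264
Degrees of freedom = 4 − 1 = 3; critical value at α = 0.1 is 6.251.
Since 13.264 > 6.251, we reject the null hypothesis — the data do not fit the 9:3:3:1 ratio.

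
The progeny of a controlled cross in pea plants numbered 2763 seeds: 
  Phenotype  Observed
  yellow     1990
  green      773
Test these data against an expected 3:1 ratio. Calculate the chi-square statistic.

The 3:1 ratio has 4 parts, so with N = 2763 the expected counts are:
  yellow: 2763 × 3/4 = 2072.25
  green: 2763 × 1/4 = 690.75
χ² = Σ (O − E)² / E
  yellow: (1990 − 2072.25)² / 2072.25 = 3.2646
  green: (773 − 690.75)² / 690.75 = 9.7938
χ² = 3.2646 + 9.7938 = 13.0584 ≈ 13.058

13.058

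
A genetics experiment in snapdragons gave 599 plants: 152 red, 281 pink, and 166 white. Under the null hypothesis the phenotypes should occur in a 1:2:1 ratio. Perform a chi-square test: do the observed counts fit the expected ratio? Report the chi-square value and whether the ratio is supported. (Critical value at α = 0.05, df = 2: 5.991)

2.940; consistent

Expected counts for N = 599 under a 1:2:1 ratio (total parts = 4):
  red: 599 × 1/4 = 149.75
  pink: 599 × 2/4 = 299.5
  white: 599 × 1/4 = 149.75
χ² = Σ (O − E)² / E
  red: (152 − 149.75)² / 149.75 = 0.0338
  pink: (281 − 299.5)² / 299.5 = 1.1427
  white: (166 − 149.75)² / 149.75 = 1.7634
χ² = 0.0338 + 1.1427 + 1.7634 = 2.9399 ≈ 2.940
Degrees of freedom = 3 − 1 = 2; critical value at α = 0.05 is 5.991.
Since 2.940 < 5.991, we fail to reject the null hypothesis — the data are consistent with the 1:2:1 ratio.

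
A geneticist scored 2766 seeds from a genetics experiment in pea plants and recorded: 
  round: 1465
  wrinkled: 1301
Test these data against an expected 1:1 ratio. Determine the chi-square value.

Under the 1:1 hypothesis (Σ ratio = 2, N = 2766):
  round: 2766 × 1/2 = 1383
  wrinkled: 2766 × 1/2 = 1383
χ² = Σ (O − E)² / E
  round: (1465 − 1383)² / 1383 = 4.8619
  wrinkled: (1301 − 1383)² / 1383 = 4.8619
χ² = 4.8619 + 4.8619 = 9.7238 ≈ 9.724

9.724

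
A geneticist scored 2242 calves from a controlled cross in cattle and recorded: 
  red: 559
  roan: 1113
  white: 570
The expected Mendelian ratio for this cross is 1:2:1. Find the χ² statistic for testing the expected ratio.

The 1:2:1 ratio has 4 parts, so with N = 2242 the expected counts are:
  red: 2242 × 1/4 = 560.5
  roan: 2242 × 2/4 = 1121
  white: 2242 × 1/4 = 560.5
χ² = Σ (O − E)² / E
  red: (559 − 560.5)² / 560.5 = 0.0040
  roan: (1113 − 1121)² / 1121 = 0.0571
  white: (570 − 560.5)² / 560.5 = 0.1610
χ² = 0.0040 + 0.0571 + 0.1610 = 0.2221 ≈ 0.222

0.222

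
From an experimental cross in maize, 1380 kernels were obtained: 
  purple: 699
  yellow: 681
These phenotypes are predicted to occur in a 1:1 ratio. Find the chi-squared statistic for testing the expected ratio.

0.235

Total ratio parts = 2. Expected numbers out of 1380:
  purple: 1380 × 1/2 = 690
  yellow: 1380 × 1/2 = 690
χ² = Σ (O − E)² / E
  purple: (699 − 690)² / 690 = 0.1174
  yellow: (681 − 690)² / 690 = 0.1174
χ² = 0.1174 + 0.1174 = 0.2348 ≈ 0.235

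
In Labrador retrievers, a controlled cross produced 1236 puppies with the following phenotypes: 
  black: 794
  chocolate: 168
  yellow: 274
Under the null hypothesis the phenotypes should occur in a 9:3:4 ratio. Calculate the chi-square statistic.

Total ratio parts = 16. Expected numbers out of 1236:
  black: 1236 × 9/16 = 695.25
  chocolate: 1236 × 3/16 = 231.75
  yellow: 1236 × 4/16 = 309
χ² = Σ (O − E)² / E
  black: (794 − 695.25)² / 695.25 = 14.0260
  chocolate: (168 − 231.75)² / 231.75 = 17.5364
  yellow: (274 − 309)² / 309 = 3.9644
χ² = 14.0260 + 17.5364 + 3.9644 = 35.5268 ≈ 35.527

35.527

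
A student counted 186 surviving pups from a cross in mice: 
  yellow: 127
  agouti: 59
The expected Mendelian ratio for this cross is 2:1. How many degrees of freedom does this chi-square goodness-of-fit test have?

A goodness-of-fit test with 2 phenotype classes has df = 2 − 1 = 1.

1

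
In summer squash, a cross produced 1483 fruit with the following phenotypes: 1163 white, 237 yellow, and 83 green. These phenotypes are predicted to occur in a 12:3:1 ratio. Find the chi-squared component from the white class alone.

The 12:3:1 ratio has 16 parts, so with N = 1483 the expected counts are:
  white: 1483 × 12/16 = 1112.25
  yellow: 1483 × 3/16 = 278.0625
  green: 1483 × 1/16 = 92.6875
Contribution of white: (1163 − 1112.25)² / 1112.25 = 2.3156

2.316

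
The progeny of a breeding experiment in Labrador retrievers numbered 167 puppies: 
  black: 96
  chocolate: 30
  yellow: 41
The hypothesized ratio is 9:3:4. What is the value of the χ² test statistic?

0.114

Under the 9:3:4 hypothesis (Σ ratio = 16, N = 167):
  black: 167 × 9/16 = 93.9375
  chocolate: 167 × 3/16 = 31.3125
  yellow: 167 × 4/16 = 41.75
χ² = Σ (O − E)² / E
  black: (96 − 93.9375)² / 93.9375 = 0.0453
  chocolate: (30 − 31.3125)² / 31.3125 = 0.0550
  yellow: (41 − 41.75)² / 41.75 = 0.0135
χ² = 0.0453 + 0.0550 + 0.0135 = 0.1138 ≈ 0.114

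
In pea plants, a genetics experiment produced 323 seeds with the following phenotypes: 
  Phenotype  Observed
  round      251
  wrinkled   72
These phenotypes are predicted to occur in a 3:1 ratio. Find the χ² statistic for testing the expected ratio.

Expected counts for N = 323 under a 3:1 ratio (total parts = 4):
  round: 323 × 3/4 = 242.25
  wrinkled: 323 × 1/4 = 80.75
χ² = Σ (O − E)² / E
  round: (251 − 242.25)² / 242.25 = 0.3160
  wrinkled: (72 − 80.75)² / 80.75 = 0.9481
χ² = 0.3160 + 0.9481 = 1.2641 ≈ 1.264

1.264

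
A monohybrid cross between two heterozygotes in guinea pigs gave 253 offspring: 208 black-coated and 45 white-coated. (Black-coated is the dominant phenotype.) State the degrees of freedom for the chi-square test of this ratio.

1

For a monohybrid cross between heterozygotes with complete dominance, the expected phenotypic ratio is 3:1.
A goodness-of-fit test with 2 phenotype classes has df = 2 − 1 = 1.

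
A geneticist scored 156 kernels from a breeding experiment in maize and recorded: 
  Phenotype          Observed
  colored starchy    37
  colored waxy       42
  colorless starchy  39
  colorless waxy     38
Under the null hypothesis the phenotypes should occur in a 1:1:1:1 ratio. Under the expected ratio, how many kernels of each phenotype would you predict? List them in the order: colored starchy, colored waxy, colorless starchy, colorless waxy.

39, 39, 39, 39

Expected counts for N = 156 under a 1:1:1:1 ratio (total parts = 4):
  colored starchy: 156 × 1/4 = 39
  colored waxy: 156 × 1/4 = 39
  colorless starchy: 156 × 1/4 = 39
  colorless waxy: 156 × 1/4 = 39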